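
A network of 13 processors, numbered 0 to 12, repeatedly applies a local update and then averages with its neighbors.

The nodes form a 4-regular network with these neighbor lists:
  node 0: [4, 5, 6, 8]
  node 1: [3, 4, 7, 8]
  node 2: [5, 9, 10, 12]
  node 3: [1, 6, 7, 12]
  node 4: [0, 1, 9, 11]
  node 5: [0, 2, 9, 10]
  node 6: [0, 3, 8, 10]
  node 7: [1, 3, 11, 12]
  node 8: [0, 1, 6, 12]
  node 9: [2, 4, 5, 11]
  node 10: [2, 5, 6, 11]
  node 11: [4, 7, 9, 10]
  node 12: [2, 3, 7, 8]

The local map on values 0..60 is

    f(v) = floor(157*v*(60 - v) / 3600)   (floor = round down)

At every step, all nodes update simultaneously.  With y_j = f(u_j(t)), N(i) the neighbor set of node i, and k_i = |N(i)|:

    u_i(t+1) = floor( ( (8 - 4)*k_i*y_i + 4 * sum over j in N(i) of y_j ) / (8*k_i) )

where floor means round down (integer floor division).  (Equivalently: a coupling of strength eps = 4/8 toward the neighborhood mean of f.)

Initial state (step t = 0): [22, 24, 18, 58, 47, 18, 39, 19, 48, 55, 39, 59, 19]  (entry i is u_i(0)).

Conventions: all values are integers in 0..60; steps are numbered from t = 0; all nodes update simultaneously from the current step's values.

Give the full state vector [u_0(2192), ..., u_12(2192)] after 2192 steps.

Simulating step by step:
t=0: [22, 24, 18, 58, 47, 18, 39, 19, 48, 55, 39, 59, 19]
t=1: [32, 29, 29, 19, 23, 30, 30, 26, 30, 17, 30, 14, 28]
t=2: [38, 37, 38, 35, 35, 38, 38, 36, 39, 33, 37, 32, 38]
t=3: [36, 37, 36, 37, 37, 36, 36, 37, 35, 37, 36, 38, 36]
t=4: [37, 37, 37, 37, 36, 37, 37, 36, 37, 36, 36, 36, 37]
t=5: [37, 37, 37, 37, 37, 37, 37, 37, 37, 37, 37, 37, 37]
t=6: [37, 37, 37, 37, 37, 37, 37, 37, 37, 37, 37, 37, 37]

Answer: [37, 37, 37, 37, 37, 37, 37, 37, 37, 37, 37, 37, 37]
Key observation: The state at step 5, [37, 37, 37, 37, 37, 37, 37, 37, 37, 37, 37, 37, 37], reappears at step 6: the system is in a cycle of period 1 from step 5 on.  Therefore the state at step 2192 equals the state at step 5 + ((2192 - 5) mod 1) = 5, which is [37, 37, 37, 37, 37, 37, 37, 37, 37, 37, 37, 37, 37].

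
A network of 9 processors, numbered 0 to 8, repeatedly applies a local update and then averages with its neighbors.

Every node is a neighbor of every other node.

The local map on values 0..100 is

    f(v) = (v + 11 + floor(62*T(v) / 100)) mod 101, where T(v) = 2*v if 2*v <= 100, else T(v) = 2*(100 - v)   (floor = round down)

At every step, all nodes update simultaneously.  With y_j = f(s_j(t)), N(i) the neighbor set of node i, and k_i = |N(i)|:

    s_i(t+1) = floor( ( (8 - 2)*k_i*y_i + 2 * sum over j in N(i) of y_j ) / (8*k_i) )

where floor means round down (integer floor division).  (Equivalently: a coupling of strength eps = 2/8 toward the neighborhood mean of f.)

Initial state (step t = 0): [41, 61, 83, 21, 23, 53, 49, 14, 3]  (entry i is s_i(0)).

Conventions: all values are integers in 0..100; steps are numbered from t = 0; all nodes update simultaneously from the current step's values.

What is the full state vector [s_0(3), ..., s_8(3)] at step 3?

Answer: [73, 25, 24, 61, 64, 25, 25, 20, 25]

Derivation:
t=0: [41, 61, 83, 21, 23, 53, 49, 14, 3]
t=1: [8, 21, 17, 49, 52, 23, 21, 38, 20]
t=2: [34, 55, 49, 27, 29, 58, 55, 82, 53]
t=3: [73, 25, 24, 61, 64, 25, 25, 20, 25]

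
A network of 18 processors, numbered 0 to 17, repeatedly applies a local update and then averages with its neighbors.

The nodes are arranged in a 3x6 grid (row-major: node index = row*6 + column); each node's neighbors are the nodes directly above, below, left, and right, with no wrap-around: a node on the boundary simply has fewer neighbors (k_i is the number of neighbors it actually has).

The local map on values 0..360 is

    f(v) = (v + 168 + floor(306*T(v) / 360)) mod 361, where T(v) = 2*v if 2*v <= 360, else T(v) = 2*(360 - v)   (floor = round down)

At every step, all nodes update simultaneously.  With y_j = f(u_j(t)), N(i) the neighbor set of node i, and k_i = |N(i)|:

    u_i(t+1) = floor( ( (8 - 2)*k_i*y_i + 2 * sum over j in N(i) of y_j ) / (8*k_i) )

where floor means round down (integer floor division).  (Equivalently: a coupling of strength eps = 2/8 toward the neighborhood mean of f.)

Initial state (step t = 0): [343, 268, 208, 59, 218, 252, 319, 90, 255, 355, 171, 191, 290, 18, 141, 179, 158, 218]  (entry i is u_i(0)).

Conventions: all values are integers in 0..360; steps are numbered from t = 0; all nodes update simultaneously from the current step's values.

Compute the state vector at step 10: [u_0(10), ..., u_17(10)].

Answer: [246, 246, 246, 246, 246, 246, 246, 246, 246, 246, 246, 246, 246, 246, 246, 246, 246, 246]

Derivation:
t=0: [343, 268, 208, 59, 218, 252, 319, 90, 255, 355, 171, 191, 290, 18, 141, 179, 158, 218]
t=1: [186, 215, 271, 304, 269, 250, 183, 92, 222, 197, 260, 278, 213, 199, 202, 266, 243, 264]
t=2: [285, 248, 233, 216, 229, 239, 268, 110, 249, 269, 239, 227, 272, 259, 272, 241, 244, 234]
t=3: [223, 231, 254, 262, 257, 253, 219, 137, 234, 235, 250, 258, 229, 224, 231, 246, 249, 254]
t=4: [261, 249, 243, 237, 239, 240, 256, 196, 249, 251, 243, 239, 259, 254, 256, 247, 243, 241]
t=5: [237, 246, 247, 251, 250, 251, 242, 271, 246, 244, 248, 250, 237, 243, 240, 245, 248, 249]
t=6: [251, 245, 245, 243, 243, 243, 248, 233, 245, 247, 245, 244, 251, 247, 250, 247, 245, 244]
t=7: [243, 247, 247, 247, 247, 248, 245, 252, 247, 246, 247, 247, 243, 246, 244, 245, 247, 247]
t=8: [247, 245, 246, 246, 245, 245, 246, 243, 245, 246, 246, 245, 247, 246, 247, 246, 246, 246]
t=9: [246, 246, 246, 246, 246, 247, 246, 247, 246, 246, 246, 246, 246, 246, 246, 246, 246, 246]
t=10: [246, 246, 246, 246, 246, 246, 246, 246, 246, 246, 246, 246, 246, 246, 246, 246, 246, 246]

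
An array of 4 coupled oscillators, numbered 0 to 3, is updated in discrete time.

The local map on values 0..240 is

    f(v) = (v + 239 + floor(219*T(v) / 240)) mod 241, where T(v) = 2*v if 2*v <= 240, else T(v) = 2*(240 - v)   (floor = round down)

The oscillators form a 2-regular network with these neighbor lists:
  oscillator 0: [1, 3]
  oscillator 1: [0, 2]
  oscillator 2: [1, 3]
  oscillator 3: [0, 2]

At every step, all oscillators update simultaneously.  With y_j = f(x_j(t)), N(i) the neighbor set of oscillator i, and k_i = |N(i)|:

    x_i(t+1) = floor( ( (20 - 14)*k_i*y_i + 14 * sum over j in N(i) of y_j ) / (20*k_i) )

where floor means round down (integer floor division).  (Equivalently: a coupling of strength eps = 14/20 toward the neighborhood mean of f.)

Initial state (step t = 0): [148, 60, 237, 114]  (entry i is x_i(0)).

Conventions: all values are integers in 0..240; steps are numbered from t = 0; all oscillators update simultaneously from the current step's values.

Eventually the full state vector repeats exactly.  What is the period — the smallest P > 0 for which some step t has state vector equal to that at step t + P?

Answer: 6
Key observation: The state at step 10, [91, 91, 91, 91], reappears at step 16 — and no state repeats earlier — so the cycle the system enters has period 6.

Derivation:
t=0: [148, 60, 237, 114]
t=1: [107, 159, 158, 132]
t=2: [69, 61, 71, 68]
t=3: [183, 187, 185, 193]
t=4: [39, 42, 38, 40]
t=5: [111, 109, 110, 107]
t=6: [64, 67, 63, 65]
t=7: [182, 179, 181, 177]
t=8: [46, 45, 46, 45]
t=9: [125, 126, 125, 126]
t=10: [91, 91, 91, 91]
t=11: [14, 14, 14, 14]
t=12: [37, 37, 37, 37]
t=13: [102, 102, 102, 102]
t=14: [45, 45, 45, 45]
t=15: [125, 125, 125, 125]
t=16: [91, 91, 91, 91]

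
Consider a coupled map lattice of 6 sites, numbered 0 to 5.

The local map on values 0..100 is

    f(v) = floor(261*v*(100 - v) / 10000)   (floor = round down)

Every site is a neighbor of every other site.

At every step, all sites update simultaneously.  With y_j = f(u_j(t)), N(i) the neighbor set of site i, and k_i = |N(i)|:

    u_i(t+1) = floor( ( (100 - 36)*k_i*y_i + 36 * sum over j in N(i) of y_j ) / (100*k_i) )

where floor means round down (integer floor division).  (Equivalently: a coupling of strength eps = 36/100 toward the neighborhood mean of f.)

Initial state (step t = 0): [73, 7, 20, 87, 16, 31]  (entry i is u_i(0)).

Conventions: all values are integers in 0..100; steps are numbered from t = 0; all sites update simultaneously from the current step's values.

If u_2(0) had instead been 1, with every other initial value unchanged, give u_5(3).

Answer: u_5(3) = 63
Key observation: This trace re-runs the system from the modified initial state.

Derivation:
t=0: [73, 7, 1, 87, 16, 31]
t=1: [42, 22, 14, 30, 33, 44]
t=2: [58, 47, 40, 53, 54, 58]
t=3: [63, 64, 62, 64, 63, 63]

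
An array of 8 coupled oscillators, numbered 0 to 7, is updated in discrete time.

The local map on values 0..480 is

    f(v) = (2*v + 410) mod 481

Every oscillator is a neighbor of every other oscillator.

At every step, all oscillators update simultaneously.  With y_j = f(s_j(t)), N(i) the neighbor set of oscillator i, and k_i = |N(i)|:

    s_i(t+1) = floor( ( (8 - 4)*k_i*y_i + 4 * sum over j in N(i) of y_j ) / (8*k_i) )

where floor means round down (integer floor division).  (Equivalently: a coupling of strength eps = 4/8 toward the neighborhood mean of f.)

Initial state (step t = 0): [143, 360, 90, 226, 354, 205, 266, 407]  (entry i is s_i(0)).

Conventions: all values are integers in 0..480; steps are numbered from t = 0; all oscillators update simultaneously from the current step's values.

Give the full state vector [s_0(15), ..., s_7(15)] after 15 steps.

Answer: [177, 174, 172, 225, 173, 221, 250, 179]

Derivation:
t=0: [143, 360, 90, 226, 354, 205, 266, 407]
t=1: [241, 221, 196, 312, 216, 294, 346, 261]
t=2: [330, 313, 292, 185, 309, 169, 214, 347]
t=3: [142, 127, 109, 224, 124, 210, 249, 156]
t=4: [242, 229, 214, 312, 226, 300, 334, 254]
t=5: [334, 323, 310, 188, 321, 178, 207, 345]
t=6: [152, 143, 131, 233, 141, 224, 249, 161]
t=7: [264, 256, 246, 333, 254, 325, 347, 271]
t=8: [380, 373, 364, 233, 371, 226, 245, 386]
t=9: [245, 239, 231, 325, 237, 319, 335, 250]
t=10: [347, 342, 335, 209, 340, 204, 218, 351]
t=11: [183, 179, 173, 271, 177, 267, 279, 187]
t=12: [296, 293, 288, 372, 291, 368, 172, 300]
t=13: [76, 73, 69, 141, 71, 137, 175, 79]
t=14: [111, 108, 105, 167, 107, 163, 196, 114]
t=15: [177, 174, 172, 225, 173, 221, 250, 179]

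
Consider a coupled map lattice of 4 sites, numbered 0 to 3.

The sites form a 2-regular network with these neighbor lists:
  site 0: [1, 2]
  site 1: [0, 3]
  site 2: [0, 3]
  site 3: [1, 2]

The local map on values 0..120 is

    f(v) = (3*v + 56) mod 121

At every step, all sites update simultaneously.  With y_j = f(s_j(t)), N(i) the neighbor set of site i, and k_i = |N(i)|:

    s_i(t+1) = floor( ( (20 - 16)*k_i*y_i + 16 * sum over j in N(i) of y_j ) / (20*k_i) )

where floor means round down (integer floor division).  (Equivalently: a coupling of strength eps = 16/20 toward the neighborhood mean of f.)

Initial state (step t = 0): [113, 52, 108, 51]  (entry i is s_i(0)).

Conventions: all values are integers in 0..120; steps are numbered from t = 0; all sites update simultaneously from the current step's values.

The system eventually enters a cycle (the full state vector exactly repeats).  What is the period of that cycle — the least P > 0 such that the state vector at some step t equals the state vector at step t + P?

Simulating step by step:
t=0: [113, 52, 108, 51]
t=1: [49, 66, 51, 60]
t=2: [56, 81, 96, 63]
t=3: [84, 53, 62, 64]
t=4: [50, 47, 28, 38]
t=5: [55, 68, 57, 47]
t=6: [69, 74, 91, 64]
t=7: [53, 18, 28, 50]
t=8: [70, 93, 75, 68]
t=9: [57, 35, 24, 56]
t=10: [40, 91, 85, 39]
t=11: [73, 60, 56, 72]
t=12: [93, 48, 45, 93]
t=13: [78, 90, 88, 78]
t=14: [74, 55, 54, 74]
t=15: [86, 48, 48, 86]
t=16: [77, 73, 73, 77]
t=17: [35, 42, 42, 35]
t=18: [56, 44, 44, 56]
t=19: [74, 95, 95, 74]
t=20: [86, 48, 48, 86]

Answer: 5
Key observation: The state at step 15, [86, 48, 48, 86], reappears at step 20 — and no state repeats earlier — so the cycle the system enters has period 5.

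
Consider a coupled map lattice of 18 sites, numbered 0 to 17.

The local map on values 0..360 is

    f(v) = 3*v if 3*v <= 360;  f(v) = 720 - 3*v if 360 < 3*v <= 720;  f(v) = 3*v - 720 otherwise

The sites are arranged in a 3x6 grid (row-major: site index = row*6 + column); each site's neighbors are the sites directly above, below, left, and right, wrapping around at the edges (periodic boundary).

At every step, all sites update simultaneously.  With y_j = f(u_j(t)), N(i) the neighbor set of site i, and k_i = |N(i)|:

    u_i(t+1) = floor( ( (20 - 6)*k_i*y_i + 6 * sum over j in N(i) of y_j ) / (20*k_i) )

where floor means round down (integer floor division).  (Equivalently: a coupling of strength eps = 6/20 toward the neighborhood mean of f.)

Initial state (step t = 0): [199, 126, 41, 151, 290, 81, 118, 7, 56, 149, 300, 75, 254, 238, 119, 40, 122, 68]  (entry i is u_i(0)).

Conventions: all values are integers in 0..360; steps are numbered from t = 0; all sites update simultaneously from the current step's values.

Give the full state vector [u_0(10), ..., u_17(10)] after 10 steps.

Answer: [228, 91, 174, 105, 220, 291, 84, 271, 299, 209, 104, 106, 41, 47, 151, 189, 81, 159]

Derivation:
t=0: [199, 126, 41, 151, 290, 81, 118, 7, 56, 149, 300, 75, 254, 238, 119, 40, 122, 68]
t=1: [159, 259, 171, 236, 183, 222, 278, 79, 175, 246, 201, 231, 80, 61, 281, 177, 296, 207]
t=2: [204, 105, 173, 52, 146, 78, 135, 207, 180, 51, 110, 47, 215, 177, 144, 156, 160, 105]
t=3: [146, 265, 211, 175, 269, 227, 252, 144, 181, 175, 292, 188, 122, 190, 263, 239, 256, 272]
t=4: [235, 113, 99, 164, 93, 73, 106, 234, 171, 176, 145, 133, 290, 163, 79, 40, 59, 111]
t=5: [87, 279, 283, 226, 263, 224, 260, 94, 200, 197, 272, 311, 172, 217, 230, 146, 200, 298]
t=6: [214, 137, 113, 75, 71, 87, 114, 224, 126, 130, 107, 177, 185, 95, 66, 221, 130, 165]
t=7: [135, 272, 317, 227, 234, 235, 275, 129, 308, 301, 304, 218, 185, 253, 215, 121, 292, 228]
t=8: [249, 136, 192, 86, 42, 43, 139, 266, 204, 187, 166, 72, 152, 77, 114, 283, 154, 55]
t=9: [94, 254, 177, 222, 153, 130, 255, 126, 129, 165, 212, 212, 239, 236, 285, 166, 228, 180]
t=10: [228, 91, 174, 105, 220, 291, 84, 271, 299, 209, 104, 106, 41, 47, 151, 189, 81, 159]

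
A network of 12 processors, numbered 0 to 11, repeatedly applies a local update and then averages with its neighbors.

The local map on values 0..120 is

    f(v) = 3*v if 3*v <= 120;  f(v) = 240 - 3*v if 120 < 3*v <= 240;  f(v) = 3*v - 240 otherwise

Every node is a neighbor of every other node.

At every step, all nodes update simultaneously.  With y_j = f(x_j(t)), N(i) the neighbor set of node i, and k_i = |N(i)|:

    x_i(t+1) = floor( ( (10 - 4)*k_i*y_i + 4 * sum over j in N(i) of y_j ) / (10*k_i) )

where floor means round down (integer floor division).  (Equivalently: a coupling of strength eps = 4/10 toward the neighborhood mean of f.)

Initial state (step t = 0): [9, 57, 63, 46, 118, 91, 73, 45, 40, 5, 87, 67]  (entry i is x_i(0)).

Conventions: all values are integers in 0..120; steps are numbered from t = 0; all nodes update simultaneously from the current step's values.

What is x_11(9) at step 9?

Simulating step by step:
t=0: [9, 57, 63, 46, 118, 91, 73, 45, 40, 5, 87, 67]
t=1: [41, 64, 54, 83, 90, 44, 37, 85, 93, 34, 37, 48]
t=2: [97, 58, 75, 36, 48, 92, 93, 39, 53, 88, 93, 85]
t=3: [53, 62, 33, 85, 79, 45, 46, 90, 70, 38, 46, 33]
t=4: [75, 60, 86, 38, 32, 89, 87, 47, 47, 94, 87, 86]
t=5: [31, 56, 33, 87, 77, 38, 34, 78, 78, 46, 34, 33]
t=6: [82, 70, 85, 41, 35, 94, 87, 33, 33, 87, 87, 85]
t=7: [24, 38, 29, 87, 80, 45, 33, 77, 77, 33, 33, 29]
t=8: [69, 93, 78, 40, 29, 88, 84, 34, 34, 84, 84, 78]
t=9: [38, 42, 23, 87, 69, 33, 26, 77, 77, 26, 26, 23]

Answer: x_11(9) = 23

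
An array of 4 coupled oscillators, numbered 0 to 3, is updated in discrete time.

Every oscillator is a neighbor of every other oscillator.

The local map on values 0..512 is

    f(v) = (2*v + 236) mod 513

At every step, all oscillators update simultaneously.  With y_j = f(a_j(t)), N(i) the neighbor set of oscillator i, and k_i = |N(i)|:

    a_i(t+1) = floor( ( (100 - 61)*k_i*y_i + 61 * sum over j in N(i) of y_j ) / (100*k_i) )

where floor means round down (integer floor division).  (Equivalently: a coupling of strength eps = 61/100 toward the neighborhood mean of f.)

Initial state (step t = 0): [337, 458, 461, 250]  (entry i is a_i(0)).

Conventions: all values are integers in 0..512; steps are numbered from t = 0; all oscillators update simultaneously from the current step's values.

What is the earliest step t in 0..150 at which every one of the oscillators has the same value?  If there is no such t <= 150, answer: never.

Simulating step by step:
t=0: [337, 458, 461, 250]  (not all equal)
t=1: [252, 202, 203, 220]  (not all equal)
t=2: [173, 155, 155, 161]  (not all equal)
t=3: [49, 42, 42, 45]  (not all equal)
t=4: [326, 324, 324, 325]  (not all equal)
t=5: [372, 372, 372, 372]  (all equal)

Answer: 5
Key observation: Synchronization is absorbing here: once all oscillators are equal they stay equal, and step 5 is the first all-equal step.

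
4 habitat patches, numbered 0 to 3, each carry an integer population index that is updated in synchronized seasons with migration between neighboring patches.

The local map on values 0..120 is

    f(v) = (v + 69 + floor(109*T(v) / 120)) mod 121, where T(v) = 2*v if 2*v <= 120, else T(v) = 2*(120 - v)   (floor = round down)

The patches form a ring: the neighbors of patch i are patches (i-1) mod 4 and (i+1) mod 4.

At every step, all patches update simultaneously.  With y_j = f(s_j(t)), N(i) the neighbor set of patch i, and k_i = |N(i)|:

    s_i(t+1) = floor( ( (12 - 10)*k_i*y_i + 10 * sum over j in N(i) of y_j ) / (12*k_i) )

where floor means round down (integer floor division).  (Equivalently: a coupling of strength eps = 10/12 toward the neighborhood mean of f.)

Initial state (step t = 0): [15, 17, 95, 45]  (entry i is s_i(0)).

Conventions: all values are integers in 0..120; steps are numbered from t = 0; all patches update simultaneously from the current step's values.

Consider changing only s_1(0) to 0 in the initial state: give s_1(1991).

Answer: s_1(1991) = 90
Key observation: The state at step 7, [90, 90, 90, 90], reappears at step 9: the system is in a cycle of period 2 from step 7 on.  Therefore the state at step 1991 equals the state at step 7 + ((1991 - 7) mod 2) = 7, which is [90, 90, 90, 90].

Derivation:
t=0: [15, 0, 95, 45]
t=1: [78, 94, 74, 95]
t=2: [90, 101, 91, 100]
t=3: [84, 90, 84, 90]
t=4: [92, 96, 92, 96]
t=5: [87, 89, 87, 89]
t=6: [93, 93, 93, 93]
t=7: [90, 90, 90, 90]
t=8: [92, 92, 92, 92]
t=9: [90, 90, 90, 90]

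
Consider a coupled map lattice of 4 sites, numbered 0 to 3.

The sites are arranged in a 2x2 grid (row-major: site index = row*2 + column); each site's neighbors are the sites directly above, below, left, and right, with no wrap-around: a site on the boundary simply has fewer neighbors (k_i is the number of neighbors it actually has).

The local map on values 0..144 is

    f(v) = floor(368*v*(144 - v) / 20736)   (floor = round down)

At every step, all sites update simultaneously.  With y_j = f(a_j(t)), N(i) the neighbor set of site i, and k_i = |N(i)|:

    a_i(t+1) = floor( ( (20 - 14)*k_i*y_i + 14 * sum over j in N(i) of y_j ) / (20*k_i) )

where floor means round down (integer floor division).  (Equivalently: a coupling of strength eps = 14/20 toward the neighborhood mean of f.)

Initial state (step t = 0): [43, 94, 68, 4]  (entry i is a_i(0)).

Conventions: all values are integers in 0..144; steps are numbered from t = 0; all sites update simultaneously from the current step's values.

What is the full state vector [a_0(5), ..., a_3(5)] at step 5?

Answer: [87, 87, 87, 87]

Derivation:
t=0: [43, 94, 68, 4]
t=1: [84, 55, 57, 63]
t=2: [87, 88, 89, 87]
t=3: [86, 87, 87, 86]
t=4: [88, 88, 88, 88]
t=5: [87, 87, 87, 87]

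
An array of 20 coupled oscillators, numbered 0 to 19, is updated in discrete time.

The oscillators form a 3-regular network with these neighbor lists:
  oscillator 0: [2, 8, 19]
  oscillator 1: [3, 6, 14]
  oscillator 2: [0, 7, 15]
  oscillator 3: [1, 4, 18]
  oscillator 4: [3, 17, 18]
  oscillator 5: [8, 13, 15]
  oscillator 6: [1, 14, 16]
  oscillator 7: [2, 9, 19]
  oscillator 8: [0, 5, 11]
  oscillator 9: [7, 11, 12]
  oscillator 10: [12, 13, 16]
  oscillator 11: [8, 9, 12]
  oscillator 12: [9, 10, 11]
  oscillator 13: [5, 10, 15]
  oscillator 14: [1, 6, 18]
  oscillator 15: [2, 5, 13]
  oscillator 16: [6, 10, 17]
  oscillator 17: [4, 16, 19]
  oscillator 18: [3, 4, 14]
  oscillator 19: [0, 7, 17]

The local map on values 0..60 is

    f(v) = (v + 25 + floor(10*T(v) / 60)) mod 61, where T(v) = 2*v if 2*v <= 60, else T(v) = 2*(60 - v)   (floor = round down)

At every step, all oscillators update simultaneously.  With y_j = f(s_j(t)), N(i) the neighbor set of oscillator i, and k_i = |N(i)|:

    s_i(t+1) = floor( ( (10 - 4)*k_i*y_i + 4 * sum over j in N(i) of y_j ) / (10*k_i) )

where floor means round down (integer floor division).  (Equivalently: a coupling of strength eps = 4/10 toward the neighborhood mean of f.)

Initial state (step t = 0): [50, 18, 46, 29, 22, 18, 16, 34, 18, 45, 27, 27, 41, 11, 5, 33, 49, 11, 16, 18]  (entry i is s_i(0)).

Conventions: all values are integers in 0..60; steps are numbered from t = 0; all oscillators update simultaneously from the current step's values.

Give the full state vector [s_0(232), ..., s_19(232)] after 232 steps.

Answer: [36, 15, 39, 36, 16, 14, 13, 35, 18, 36, 36, 34, 36, 17, 9, 35, 36, 14, 16, 18]
Key observation: The state at step 13, [19, 38, 8, 23, 40, 39, 37, 13, 37, 7, 13, 12, 7, 35, 39, 17, 17, 39, 39, 37], reappears at step 15: the system is in a cycle of period 2 from step 13 on.  Therefore the state at step 232 equals the state at step 13 + ((232 - 13) mod 2) = 14, which is [36, 15, 39, 36, 16, 14, 13, 35, 18, 36, 36, 34, 36, 17, 9, 35, 36, 14, 16, 18].

Derivation:
t=0: [50, 18, 46, 29, 22, 18, 16, 34, 18, 45, 27, 27, 41, 11, 5, 33, 49, 11, 16, 18]
t=1: [25, 39, 12, 21, 44, 41, 40, 13, 38, 10, 8, 9, 8, 30, 37, 17, 20, 39, 39, 37]
t=2: [42, 15, 44, 36, 17, 14, 15, 36, 19, 38, 33, 33, 35, 14, 8, 35, 37, 15, 15, 19]
t=3: [22, 38, 11, 23, 41, 39, 38, 14, 38, 8, 11, 12, 7, 33, 39, 17, 17, 41, 39, 38]
t=4: [40, 15, 42, 37, 16, 14, 14, 36, 19, 36, 35, 35, 35, 16, 9, 35, 36, 15, 16, 19]
t=5: [20, 38, 10, 23, 40, 39, 37, 14, 38, 7, 12, 12, 7, 35, 40, 17, 17, 40, 39, 38]
t=6: [38, 15, 41, 36, 16, 14, 13, 36, 19, 36, 36, 34, 35, 17, 9, 35, 36, 14, 16, 19]
t=7: [20, 38, 9, 23, 40, 39, 37, 14, 37, 7, 13, 12, 7, 35, 39, 17, 17, 39, 39, 38]
t=8: [37, 15, 41, 36, 16, 14, 13, 36, 18, 36, 36, 34, 36, 17, 9, 35, 36, 14, 16, 19]
t=9: [19, 38, 9, 23, 40, 39, 37, 14, 37, 7, 13, 12, 7, 35, 39, 17, 17, 39, 39, 37]
t=10: [37, 15, 40, 36, 16, 14, 13, 36, 18, 36, 36, 34, 36, 17, 9, 35, 36, 14, 16, 18]
t=11: [19, 38, 9, 23, 40, 39, 37, 13, 37, 7, 13, 12, 7, 35, 39, 17, 17, 39, 39, 37]
t=12: [37, 15, 40, 36, 16, 14, 13, 35, 18, 36, 36, 34, 36, 17, 9, 35, 36, 14, 16, 18]
t=13: [19, 38, 8, 23, 40, 39, 37, 13, 37, 7, 13, 12, 7, 35, 39, 17, 17, 39, 39, 37]
t=14: [36, 15, 39, 36, 16, 14, 13, 35, 18, 36, 36, 34, 36, 17, 9, 35, 36, 14, 16, 18]
t=15: [19, 38, 8, 23, 40, 39, 37, 13, 37, 7, 13, 12, 7, 35, 39, 17, 17, 39, 39, 37]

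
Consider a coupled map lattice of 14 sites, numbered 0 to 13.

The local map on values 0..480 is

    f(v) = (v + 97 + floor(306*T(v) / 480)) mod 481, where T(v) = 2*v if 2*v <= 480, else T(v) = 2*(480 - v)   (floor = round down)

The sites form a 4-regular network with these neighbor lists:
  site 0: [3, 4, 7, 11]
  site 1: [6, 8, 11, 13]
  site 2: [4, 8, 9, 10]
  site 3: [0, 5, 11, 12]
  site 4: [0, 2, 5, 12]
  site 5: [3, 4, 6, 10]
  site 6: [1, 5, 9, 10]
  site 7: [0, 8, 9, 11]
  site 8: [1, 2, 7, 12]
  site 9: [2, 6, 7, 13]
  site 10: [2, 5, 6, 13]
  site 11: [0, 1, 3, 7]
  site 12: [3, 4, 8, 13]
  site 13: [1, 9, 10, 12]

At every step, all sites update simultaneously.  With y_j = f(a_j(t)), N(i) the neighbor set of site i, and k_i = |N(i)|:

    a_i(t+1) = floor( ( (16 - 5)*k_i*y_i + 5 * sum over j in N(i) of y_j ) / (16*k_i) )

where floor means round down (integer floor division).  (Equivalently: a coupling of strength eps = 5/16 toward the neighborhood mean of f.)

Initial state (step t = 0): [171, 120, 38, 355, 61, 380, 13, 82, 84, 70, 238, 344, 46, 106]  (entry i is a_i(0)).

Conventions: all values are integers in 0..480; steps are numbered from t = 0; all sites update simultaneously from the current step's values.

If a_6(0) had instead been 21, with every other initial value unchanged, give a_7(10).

Simulating step by step:
t=0: [171, 120, 38, 355, 61, 380, 21, 82, 84, 70, 238, 344, 46, 106]
t=1: [64, 324, 198, 125, 201, 136, 169, 247, 279, 250, 169, 153, 215, 309]
t=2: [249, 152, 75, 355, 114, 314, 54, 187, 140, 138, 48, 377, 130, 129]
t=3: [160, 393, 291, 153, 319, 168, 244, 114, 374, 353, 221, 145, 370, 381]
t=4: [423, 146, 141, 422, 191, 396, 176, 333, 144, 150, 152, 400, 151, 123]
t=5: [108, 367, 392, 137, 119, 130, 122, 178, 402, 374, 376, 142, 377, 395]
t=6: [330, 167, 139, 380, 328, 368, 317, 92, 110, 135, 163, 358, 164, 120]
t=7: [148, 404, 389, 151, 183, 154, 211, 289, 368, 373, 403, 170, 399, 396]
t=8: [346, 106, 114, 380, 109, 360, 128, 155, 125, 123, 141, 90, 137, 119]
t=9: [185, 344, 363, 160, 316, 188, 365, 401, 383, 380, 383, 288, 375, 372]
t=10: [92, 132, 127, 344, 122, 96, 120, 113, 123, 123, 116, 160, 151, 125]

Answer: a_7(10) = 113
Key observation: This trace re-runs the system from the modified initial state.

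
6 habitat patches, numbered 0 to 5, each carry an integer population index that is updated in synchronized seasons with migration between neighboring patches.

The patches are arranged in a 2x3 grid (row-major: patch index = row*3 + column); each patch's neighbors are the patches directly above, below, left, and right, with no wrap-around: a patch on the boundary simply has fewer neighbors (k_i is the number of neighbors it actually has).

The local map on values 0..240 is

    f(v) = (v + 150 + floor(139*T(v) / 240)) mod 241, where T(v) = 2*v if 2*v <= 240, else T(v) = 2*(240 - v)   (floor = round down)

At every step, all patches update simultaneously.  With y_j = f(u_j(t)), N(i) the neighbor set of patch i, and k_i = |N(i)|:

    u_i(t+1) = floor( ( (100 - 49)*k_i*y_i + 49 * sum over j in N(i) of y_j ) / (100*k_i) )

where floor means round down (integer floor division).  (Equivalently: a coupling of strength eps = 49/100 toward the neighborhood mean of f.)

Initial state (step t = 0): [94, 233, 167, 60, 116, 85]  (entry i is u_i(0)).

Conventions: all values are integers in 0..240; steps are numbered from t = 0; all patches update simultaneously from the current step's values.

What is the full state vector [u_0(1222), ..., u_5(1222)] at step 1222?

Answer: [161, 161, 161, 161, 161, 161]
Key observation: The state at step 4, [161, 161, 161, 161, 161, 161], reappears at step 5: the system is in a cycle of period 1 from step 4 on.  Therefore the state at step 1222 equals the state at step 4 + ((1222 - 4) mod 1) = 4, which is [161, 161, 161, 161, 161, 161].

Derivation:
t=0: [94, 233, 167, 60, 116, 85]
t=1: [102, 146, 140, 85, 126, 125]
t=2: [128, 158, 164, 119, 154, 166]
t=3: [164, 161, 160, 164, 162, 160]
t=4: [161, 161, 161, 161, 161, 161]
t=5: [161, 161, 161, 161, 161, 161]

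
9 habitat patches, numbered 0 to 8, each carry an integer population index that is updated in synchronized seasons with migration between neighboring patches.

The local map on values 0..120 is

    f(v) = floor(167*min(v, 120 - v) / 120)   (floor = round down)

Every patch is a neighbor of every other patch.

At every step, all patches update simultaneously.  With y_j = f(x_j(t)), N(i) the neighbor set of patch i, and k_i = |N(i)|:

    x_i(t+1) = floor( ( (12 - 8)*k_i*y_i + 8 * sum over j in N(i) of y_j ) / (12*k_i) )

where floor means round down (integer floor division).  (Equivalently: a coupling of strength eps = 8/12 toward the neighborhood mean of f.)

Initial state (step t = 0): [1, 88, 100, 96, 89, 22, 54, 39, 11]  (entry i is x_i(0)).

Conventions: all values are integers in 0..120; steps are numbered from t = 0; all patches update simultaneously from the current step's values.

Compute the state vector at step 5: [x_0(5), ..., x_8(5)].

Simulating step by step:
t=0: [1, 88, 100, 96, 89, 22, 54, 39, 11]
t=1: [27, 37, 33, 35, 37, 34, 45, 40, 30]
t=2: [45, 49, 47, 48, 49, 48, 51, 50, 46]
t=3: [65, 66, 66, 66, 66, 66, 67, 67, 65]
t=4: [75, 74, 74, 74, 74, 74, 74, 74, 75]
t=5: [63, 63, 63, 63, 63, 63, 63, 63, 63]

Answer: [63, 63, 63, 63, 63, 63, 63, 63, 63]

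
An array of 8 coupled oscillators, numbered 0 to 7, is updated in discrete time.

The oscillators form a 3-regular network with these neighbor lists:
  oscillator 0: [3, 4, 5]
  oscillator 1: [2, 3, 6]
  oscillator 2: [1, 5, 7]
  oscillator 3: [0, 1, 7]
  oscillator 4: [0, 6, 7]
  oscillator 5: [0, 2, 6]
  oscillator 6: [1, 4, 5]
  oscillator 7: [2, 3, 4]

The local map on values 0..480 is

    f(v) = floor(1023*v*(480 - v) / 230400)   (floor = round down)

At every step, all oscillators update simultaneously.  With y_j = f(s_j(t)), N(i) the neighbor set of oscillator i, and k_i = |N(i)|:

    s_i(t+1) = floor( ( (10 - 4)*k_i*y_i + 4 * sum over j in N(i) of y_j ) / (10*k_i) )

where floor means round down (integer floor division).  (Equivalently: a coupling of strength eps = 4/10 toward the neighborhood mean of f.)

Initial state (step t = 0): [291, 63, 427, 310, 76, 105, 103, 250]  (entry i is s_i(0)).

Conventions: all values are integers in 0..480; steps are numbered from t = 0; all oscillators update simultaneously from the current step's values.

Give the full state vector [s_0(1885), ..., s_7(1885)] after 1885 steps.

Simulating step by step:
t=0: [291, 63, 427, 310, 76, 105, 103, 250]
t=1: [218, 136, 132, 221, 171, 173, 160, 215]
t=2: [248, 215, 214, 247, 238, 232, 226, 243]
t=3: [255, 252, 252, 254, 254, 254, 254, 254]
t=4: [254, 254, 254, 254, 254, 254, 254, 254]
t=5: [254, 254, 254, 254, 254, 254, 254, 254]

Answer: [254, 254, 254, 254, 254, 254, 254, 254]
Key observation: The state at step 4, [254, 254, 254, 254, 254, 254, 254, 254], reappears at step 5: the system is in a cycle of period 1 from step 4 on.  Therefore the state at step 1885 equals the state at step 4 + ((1885 - 4) mod 1) = 4, which is [254, 254, 254, 254, 254, 254, 254, 254].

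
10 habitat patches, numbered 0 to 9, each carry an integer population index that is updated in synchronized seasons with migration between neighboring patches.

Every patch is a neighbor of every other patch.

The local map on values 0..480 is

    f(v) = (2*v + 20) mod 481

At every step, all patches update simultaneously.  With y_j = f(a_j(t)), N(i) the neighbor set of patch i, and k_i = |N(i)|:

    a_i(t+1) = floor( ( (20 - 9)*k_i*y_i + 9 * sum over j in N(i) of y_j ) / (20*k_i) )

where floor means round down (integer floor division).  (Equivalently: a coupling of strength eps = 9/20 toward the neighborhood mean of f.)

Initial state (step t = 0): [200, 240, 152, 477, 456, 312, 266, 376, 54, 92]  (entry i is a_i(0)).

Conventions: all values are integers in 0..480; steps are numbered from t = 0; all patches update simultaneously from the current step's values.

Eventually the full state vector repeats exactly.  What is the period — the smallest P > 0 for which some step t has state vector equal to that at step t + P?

Simulating step by step:
t=0: [200, 240, 152, 477, 456, 312, 266, 376, 54, 92]
t=1: [314, 113, 266, 110, 329, 185, 139, 249, 168, 206]
t=2: [205, 244, 157, 241, 220, 316, 270, 140, 299, 337]
t=3: [323, 122, 275, 119, 338, 194, 148, 258, 177, 215]
t=4: [223, 262, 175, 259, 238, 334, 288, 158, 317, 355]
t=5: [335, 134, 287, 131, 110, 206, 160, 270, 189, 227]
t=6: [247, 286, 199, 283, 262, 358, 312, 182, 341, 379]
t=7: [119, 158, 311, 155, 134, 230, 184, 294, 213, 251]
t=8: [271, 310, 223, 307, 286, 382, 336, 206, 365, 163]
t=9: [167, 206, 359, 203, 182, 278, 232, 342, 261, 299]
t=10: [295, 334, 247, 331, 310, 166, 120, 230, 149, 187]
t=11: [191, 230, 143, 227, 206, 302, 256, 366, 285, 323]
t=12: [343, 382, 295, 379, 358, 214, 168, 278, 197, 235]
t=13: [239, 278, 191, 275, 254, 350, 304, 174, 333, 131]
t=14: [103, 142, 295, 139, 118, 214, 168, 278, 197, 235]
t=15: [239, 278, 191, 275, 254, 350, 304, 174, 333, 131]

Answer: 2
Key observation: The state at step 13, [239, 278, 191, 275, 254, 350, 304, 174, 333, 131], reappears at step 15 — and no state repeats earlier — so the cycle the system enters has period 2.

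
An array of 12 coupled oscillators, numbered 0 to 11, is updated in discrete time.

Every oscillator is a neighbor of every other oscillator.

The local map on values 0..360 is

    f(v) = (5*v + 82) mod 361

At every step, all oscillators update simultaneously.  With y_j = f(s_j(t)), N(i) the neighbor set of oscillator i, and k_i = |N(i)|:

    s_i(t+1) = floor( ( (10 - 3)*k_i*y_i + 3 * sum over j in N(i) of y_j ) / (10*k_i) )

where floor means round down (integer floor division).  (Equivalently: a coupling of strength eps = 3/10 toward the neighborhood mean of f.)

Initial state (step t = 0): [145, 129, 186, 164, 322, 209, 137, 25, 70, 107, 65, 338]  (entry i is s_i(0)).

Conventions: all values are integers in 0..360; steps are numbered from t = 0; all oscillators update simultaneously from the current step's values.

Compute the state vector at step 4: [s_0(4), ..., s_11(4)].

Simulating step by step:
t=0: [145, 129, 186, 164, 322, 209, 137, 25, 70, 107, 65, 338]
t=1: [106, 52, 244, 170, 216, 78, 79, 188, 96, 221, 80, 269]
t=2: [234, 295, 212, 206, 118, 140, 143, 267, 200, 135, 146, 296]
t=3: [161, 123, 87, 67, 257, 88, 98, 272, 289, 71, 108, 127]
t=4: [179, 294, 173, 105, 259, 176, 210, 309, 124, 119, 243, 307]

Answer: [179, 294, 173, 105, 259, 176, 210, 309, 124, 119, 243, 307]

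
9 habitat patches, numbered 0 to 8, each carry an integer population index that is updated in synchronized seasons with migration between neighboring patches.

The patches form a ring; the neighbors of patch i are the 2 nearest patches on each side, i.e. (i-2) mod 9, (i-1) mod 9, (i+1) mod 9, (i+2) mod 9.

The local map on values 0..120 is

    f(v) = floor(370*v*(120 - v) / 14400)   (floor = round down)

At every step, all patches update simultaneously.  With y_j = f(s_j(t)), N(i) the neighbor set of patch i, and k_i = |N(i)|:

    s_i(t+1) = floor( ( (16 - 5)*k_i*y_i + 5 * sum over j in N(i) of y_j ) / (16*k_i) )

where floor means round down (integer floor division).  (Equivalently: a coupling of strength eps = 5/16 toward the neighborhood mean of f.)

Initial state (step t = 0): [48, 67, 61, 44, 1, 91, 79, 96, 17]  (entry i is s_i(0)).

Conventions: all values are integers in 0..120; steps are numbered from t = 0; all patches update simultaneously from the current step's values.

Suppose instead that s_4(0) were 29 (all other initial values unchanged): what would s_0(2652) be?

Answer: s_0(2652) = 88
Key observation: The state at step 20, [88, 88, 88, 88, 88, 88, 88, 88, 88], reappears at step 22: the system is in a cycle of period 2 from step 20 on.  Therefore the state at step 2652 equals the state at step 20 + ((2652 - 20) mod 2) = 20, which is [88, 88, 88, 88, 88, 88, 88, 88, 88].

Derivation:
t=0: [48, 67, 61, 44, 29, 91, 79, 96, 17]
t=1: [82, 86, 89, 83, 71, 69, 75, 62, 55]
t=2: [80, 76, 73, 78, 86, 88, 87, 90, 88]
t=3: [80, 83, 85, 82, 76, 73, 72, 70, 73]
t=4: [82, 79, 77, 80, 84, 87, 87, 88, 86]
t=5: [79, 82, 83, 81, 77, 73, 73, 73, 75]
t=6: [83, 80, 79, 81, 84, 87, 87, 87, 85]
t=7: [78, 81, 81, 80, 77, 73, 73, 73, 76]
t=8: [83, 81, 81, 82, 84, 87, 87, 87, 85]
t=9: [77, 80, 80, 79, 76, 73, 73, 73, 76]
t=10: [84, 82, 82, 83, 85, 87, 87, 87, 85]
t=11: [77, 79, 79, 77, 76, 73, 73, 73, 75]
t=12: [85, 83, 83, 84, 85, 87, 87, 87, 86]
t=13: [76, 77, 77, 76, 75, 73, 73, 73, 75]
t=14: [85, 85, 85, 85, 86, 87, 87, 87, 86]
t=15: [75, 75, 75, 75, 74, 73, 73, 73, 74]
t=16: [86, 86, 86, 86, 87, 87, 87, 87, 87]
t=17: [74, 74, 74, 74, 73, 73, 73, 73, 73]
t=18: [87, 87, 87, 87, 87, 87, 88, 87, 87]
t=19: [73, 73, 73, 73, 72, 72, 72, 72, 72]
t=20: [88, 88, 88, 88, 88, 88, 88, 88, 88]
t=21: [72, 72, 72, 72, 72, 72, 72, 72, 72]
t=22: [88, 88, 88, 88, 88, 88, 88, 88, 88]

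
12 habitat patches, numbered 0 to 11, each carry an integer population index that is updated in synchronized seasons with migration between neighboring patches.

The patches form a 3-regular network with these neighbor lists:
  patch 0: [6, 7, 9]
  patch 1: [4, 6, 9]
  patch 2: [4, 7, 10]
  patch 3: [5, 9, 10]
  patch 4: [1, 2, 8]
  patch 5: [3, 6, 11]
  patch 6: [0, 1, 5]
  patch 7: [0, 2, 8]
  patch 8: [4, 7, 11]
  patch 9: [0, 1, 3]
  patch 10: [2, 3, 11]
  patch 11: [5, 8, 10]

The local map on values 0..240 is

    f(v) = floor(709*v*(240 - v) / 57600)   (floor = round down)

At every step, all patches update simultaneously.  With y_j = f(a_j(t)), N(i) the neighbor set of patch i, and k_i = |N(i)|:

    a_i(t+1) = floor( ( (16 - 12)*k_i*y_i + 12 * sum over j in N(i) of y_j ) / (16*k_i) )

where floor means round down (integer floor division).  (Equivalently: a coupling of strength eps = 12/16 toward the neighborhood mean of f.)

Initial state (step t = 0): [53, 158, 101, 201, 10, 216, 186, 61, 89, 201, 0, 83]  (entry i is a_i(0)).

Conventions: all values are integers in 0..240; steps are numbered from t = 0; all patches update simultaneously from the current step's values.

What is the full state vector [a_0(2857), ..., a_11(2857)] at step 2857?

Answer: [154, 154, 154, 154, 154, 154, 154, 154, 154, 154, 154, 154]
Key observation: The state at step 14, [163, 163, 163, 163, 163, 163, 163, 163, 163, 163, 163, 163], reappears at step 16: the system is in a cycle of period 2 from step 14 on.  Therefore the state at step 2857 equals the state at step 14 + ((2857 - 14) mod 2) = 15, which is [154, 154, 154, 154, 154, 154, 154, 154, 154, 154, 154, 154].

Derivation:
t=0: [53, 158, 101, 201, 10, 216, 186, 61, 89, 201, 0, 83]
t=1: [118, 101, 83, 63, 131, 110, 116, 148, 121, 118, 107, 97]
t=2: [174, 175, 169, 166, 171, 165, 175, 170, 172, 165, 160, 174]
t=3: [144, 144, 148, 153, 143, 146, 143, 144, 143, 146, 149, 148]
t=4: [169, 169, 168, 166, 169, 167, 169, 169, 169, 167, 165, 167]
t=5: [147, 147, 148, 150, 147, 149, 147, 147, 147, 148, 150, 149]
t=6: [167, 167, 167, 166, 167, 166, 167, 167, 167, 167, 166, 166]
t=7: [150, 150, 150, 150, 150, 150, 150, 150, 150, 150, 150, 150]
t=8: [166, 166, 166, 166, 166, 166, 166, 166, 166, 166, 166, 166]
t=9: [151, 151, 151, 151, 151, 151, 151, 151, 151, 151, 151, 151]
t=10: [165, 165, 165, 165, 165, 165, 165, 165, 165, 165, 165, 165]
t=11: [152, 152, 152, 152, 152, 152, 152, 152, 152, 152, 152, 152]
t=12: [164, 164, 164, 164, 164, 164, 164, 164, 164, 164, 164, 164]
t=13: [153, 153, 153, 153, 153, 153, 153, 153, 153, 153, 153, 153]
t=14: [163, 163, 163, 163, 163, 163, 163, 163, 163, 163, 163, 163]
t=15: [154, 154, 154, 154, 154, 154, 154, 154, 154, 154, 154, 154]
t=16: [163, 163, 163, 163, 163, 163, 163, 163, 163, 163, 163, 163]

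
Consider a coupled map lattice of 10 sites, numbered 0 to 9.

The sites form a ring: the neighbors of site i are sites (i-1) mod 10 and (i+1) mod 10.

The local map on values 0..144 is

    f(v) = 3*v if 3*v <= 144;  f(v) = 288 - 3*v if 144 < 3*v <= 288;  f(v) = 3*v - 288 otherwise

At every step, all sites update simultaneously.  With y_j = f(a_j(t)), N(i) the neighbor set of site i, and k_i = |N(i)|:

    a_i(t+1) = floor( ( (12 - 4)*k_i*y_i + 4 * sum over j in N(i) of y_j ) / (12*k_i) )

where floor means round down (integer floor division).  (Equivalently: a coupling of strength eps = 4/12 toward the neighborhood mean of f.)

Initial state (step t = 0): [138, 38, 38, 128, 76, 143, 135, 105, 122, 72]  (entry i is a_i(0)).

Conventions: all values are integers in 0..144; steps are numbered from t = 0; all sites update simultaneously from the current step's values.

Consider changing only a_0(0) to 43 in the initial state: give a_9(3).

Answer: a_9(3) = 111
Key observation: This trace re-runs the system from the modified initial state.

Derivation:
t=0: [43, 38, 38, 128, 76, 143, 135, 105, 122, 72]
t=1: [117, 116, 111, 93, 79, 123, 106, 50, 68, 82]
t=2: [59, 58, 41, 22, 49, 67, 56, 111, 86, 52]
t=3: [115, 115, 112, 88, 119, 101, 102, 55, 49, 111]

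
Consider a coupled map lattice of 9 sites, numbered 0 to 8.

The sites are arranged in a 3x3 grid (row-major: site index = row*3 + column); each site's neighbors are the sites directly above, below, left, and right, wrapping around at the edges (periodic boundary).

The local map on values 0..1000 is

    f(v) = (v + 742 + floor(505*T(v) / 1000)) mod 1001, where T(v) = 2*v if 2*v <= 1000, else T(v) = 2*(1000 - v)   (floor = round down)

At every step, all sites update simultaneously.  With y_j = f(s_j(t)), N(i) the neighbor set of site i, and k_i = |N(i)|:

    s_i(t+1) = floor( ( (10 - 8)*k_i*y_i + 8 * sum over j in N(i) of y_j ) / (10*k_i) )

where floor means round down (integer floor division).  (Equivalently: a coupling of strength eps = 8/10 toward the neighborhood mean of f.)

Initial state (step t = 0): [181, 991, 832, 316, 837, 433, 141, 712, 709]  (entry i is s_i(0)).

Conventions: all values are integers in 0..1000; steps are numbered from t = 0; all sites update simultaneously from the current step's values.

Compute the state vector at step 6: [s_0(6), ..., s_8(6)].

Answer: [743, 743, 743, 743, 743, 743, 743, 743, 743]

Derivation:
t=0: [181, 991, 832, 316, 837, 433, 141, 712, 709]
t=1: [397, 614, 588, 371, 642, 642, 398, 598, 572]
t=2: [610, 703, 703, 610, 692, 692, 610, 703, 703]
t=3: [743, 743, 743, 744, 743, 743, 743, 743, 743]
t=4: [743, 743, 743, 743, 743, 743, 743, 743, 743]
t=5: [743, 743, 743, 743, 743, 743, 743, 743, 743]
t=6: [743, 743, 743, 743, 743, 743, 743, 743, 743]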